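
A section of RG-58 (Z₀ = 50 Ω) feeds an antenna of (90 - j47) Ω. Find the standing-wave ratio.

VSWR ≈ 2.44

Γ = (Z_L − Z_0)/(Z_L + Z_0) = (40 − j47)/(140 − j47)
|Γ| = 61.7/148 = 0.418
VSWR = (1 + |Γ|)/(1 − |Γ|) = 1.42/0.582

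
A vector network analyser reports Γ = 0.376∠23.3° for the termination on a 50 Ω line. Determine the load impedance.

Z_L ≈ 95.3 + j33 Ω

Z_L = Z_0·(1 + Γ)/(1 − Γ) = 50·(1.35 + j0.149)/(0.655 − j0.149)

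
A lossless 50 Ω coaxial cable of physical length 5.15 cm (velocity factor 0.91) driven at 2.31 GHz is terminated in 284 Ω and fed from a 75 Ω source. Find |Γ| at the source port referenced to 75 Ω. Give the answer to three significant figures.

λ = v/f = 0.91·c / 2.31 GHz = 0.118 m
βl = 2π·l/λ = 2π × 0.436 = 157°
tan(βl) = -0.427
Z_in = Z_0·(Z_L + jZ_0·tanβl)/(Z_0 + jZ_L·tanβl) = 48.8 + j97 Ω
Γ_s = (Z_in − Z_s)/(Z_in + Z_s) = (-26.2 + j97)/(124 + j97), |Γ_s| = 0.639

|Γ| ≈ 0.639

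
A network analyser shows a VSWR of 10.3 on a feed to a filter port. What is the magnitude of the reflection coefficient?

|Γ| = (S − 1)/(S + 1) = (10.3 − 1)/(10.3 + 1) = 9.3/11.3

|Γ| ≈ 0.823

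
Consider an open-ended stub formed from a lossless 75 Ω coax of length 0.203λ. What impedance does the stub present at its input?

Z_in ≈ −j22.8 Ω

βl = 2π × 0.203 = 73.1°
tan(βl) = 3.29
For an open-ended stub, Z_in = −jZ_0·cot(βl) = −jZ_0/tan(βl)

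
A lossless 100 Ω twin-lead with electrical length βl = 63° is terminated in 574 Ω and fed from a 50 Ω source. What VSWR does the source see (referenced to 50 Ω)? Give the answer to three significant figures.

tan(βl) = 1.96
Z_in = Z_0·(Z_L + jZ_0·tanβl)/(Z_0 + jZ_L·tanβl) = 21.8 − j49 Ω
Γ_s = (Z_in − Z_s)/(Z_in + Z_s) = (-28.2 − j49)/(71.8 − j49), |Γ_s| = 0.651
VSWR = (1 + |Γ_s|)/(1 − |Γ_s|)

VSWR ≈ 4.73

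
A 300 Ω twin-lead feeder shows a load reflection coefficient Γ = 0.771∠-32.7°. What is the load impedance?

Z_L ≈ 410 − j842 Ω

Z_L = Z_0·(1 + Γ)/(1 − Γ) = 300·(1.65 − j0.417)/(0.351 + j0.417)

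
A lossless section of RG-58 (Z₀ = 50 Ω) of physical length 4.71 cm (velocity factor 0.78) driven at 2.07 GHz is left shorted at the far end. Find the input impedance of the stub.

λ = v/f = 0.78·c / 2.07 GHz = 0.113 m
βl = 2π·l/λ = 2π × 0.417 = 150°
tan(βl) = -0.577
For a shorted stub, Z_in = jZ_0·tan(βl)

Z_in ≈ −j28.9 Ω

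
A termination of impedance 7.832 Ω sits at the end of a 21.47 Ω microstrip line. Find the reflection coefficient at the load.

Γ = -0.465

Γ = (Z_L − Z_0)/(Z_L + Z_0) = (7.832 − 21.47)/(7.832 + 21.47) = -13.64/29.3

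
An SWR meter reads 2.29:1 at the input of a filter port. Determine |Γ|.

|Γ| ≈ 0.392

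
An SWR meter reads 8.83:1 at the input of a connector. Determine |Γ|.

|Γ| = (S − 1)/(S + 1) = (8.83 − 1)/(8.83 + 1) = 7.83/9.83

|Γ| ≈ 0.797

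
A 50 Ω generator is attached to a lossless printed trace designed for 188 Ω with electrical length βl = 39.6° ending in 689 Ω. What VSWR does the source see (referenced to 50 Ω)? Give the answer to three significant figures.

tan(βl) = 0.827
Z_in = Z_0·(Z_L + jZ_0·tanβl)/(Z_0 + jZ_L·tanβl) = 114 − j190 Ω
Γ_s = (Z_in − Z_s)/(Z_in + Z_s) = (63.9 − j190)/(164 − j190), |Γ_s| = 0.798
VSWR = (1 + |Γ_s|)/(1 − |Γ_s|)

VSWR ≈ 8.92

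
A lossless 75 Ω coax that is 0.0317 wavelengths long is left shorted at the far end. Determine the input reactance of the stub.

βl = 2π × 0.0317 = 11.4°
tan(βl) = 0.202
For a shorted stub, Z_in = jZ_0·tan(βl)

X_in ≈ 15.1 Ω (inductive)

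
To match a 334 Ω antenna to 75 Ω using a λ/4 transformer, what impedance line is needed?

Z_qwt ≈ 158 Ω

Z_qwt = √(Z_0·R_L) = √(75 × 334) = √25050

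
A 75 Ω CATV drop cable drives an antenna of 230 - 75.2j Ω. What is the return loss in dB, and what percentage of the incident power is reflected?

RL ≈ 5.22 dB; 30.1% of incident power reflected

Γ = (155 − j75.2)/(305 − j75.2), |Γ| = 0.548
RL = −20·log₁₀(0.548) = 5.22 dB
P_refl/P_inc = |Γ|² = 0.301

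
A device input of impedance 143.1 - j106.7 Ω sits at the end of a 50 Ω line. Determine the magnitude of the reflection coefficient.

Γ = (Z_L − Z_0)/(Z_L + Z_0) = (93.1 − j106.7)/(193.1 − j106.7)
|Γ| = 142/221

|Γ| ≈ 0.642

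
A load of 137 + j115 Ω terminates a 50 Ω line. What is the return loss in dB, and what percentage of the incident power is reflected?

RL ≈ 3.65 dB; 43.1% of incident power reflected

Γ = (87 + j115)/(187 + j115), |Γ| = 0.657
RL = −20·log₁₀(0.657) = 3.65 dB
P_refl/P_inc = |Γ|² = 0.431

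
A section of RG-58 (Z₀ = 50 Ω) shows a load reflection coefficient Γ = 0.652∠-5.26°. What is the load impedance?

Z_L = Z_0·(1 + Γ)/(1 − Γ) = 50·(1.65 − j0.0598)/(0.351 + j0.0598)

Z_L ≈ 227 − j47.2 Ω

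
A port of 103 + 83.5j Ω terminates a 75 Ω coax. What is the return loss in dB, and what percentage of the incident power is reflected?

RL ≈ 6.98 dB; 20.1% of incident power reflected

Γ = (28 + j83.5)/(178 + j83.5), |Γ| = 0.448
RL = −20·log₁₀(0.448) = 6.98 dB
P_refl/P_inc = |Γ|² = 0.201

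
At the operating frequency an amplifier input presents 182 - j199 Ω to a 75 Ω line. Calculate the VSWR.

Γ = (Z_L − Z_0)/(Z_L + Z_0) = (107 − j199)/(257 − j199)
|Γ| = 226/325 = 0.695
VSWR = (1 + |Γ|)/(1 − |Γ|) = 1.7/0.305

VSWR ≈ 5.56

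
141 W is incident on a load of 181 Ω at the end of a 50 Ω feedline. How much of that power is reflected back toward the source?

Γ = (181 − 50)/(181 + 50) = 0.567
|Γ|² = 0.322
P_refl = |Γ|²·P_inc = 45.3 W, P_del = (1 − |Γ|²)·P_inc = 95.7 W

P_reflected ≈ 45.3 W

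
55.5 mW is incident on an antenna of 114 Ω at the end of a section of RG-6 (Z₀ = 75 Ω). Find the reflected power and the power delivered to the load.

P_reflected ≈ 2.36 mW; P_delivered ≈ 53.1 mW

Γ = (114 − 75)/(114 + 75) = 0.206
|Γ|² = 0.0426
P_refl = |Γ|²·P_inc = 2.36 mW, P_del = (1 − |Γ|²)·P_inc = 53.1 mW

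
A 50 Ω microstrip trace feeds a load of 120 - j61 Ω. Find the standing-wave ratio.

VSWR ≈ 3.12

Γ = (Z_L − Z_0)/(Z_L + Z_0) = (70 − j61)/(170 − j61)
|Γ| = 92.8/181 = 0.514
VSWR = (1 + |Γ|)/(1 − |Γ|) = 1.51/0.486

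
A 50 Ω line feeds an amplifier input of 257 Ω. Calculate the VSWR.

VSWR ≈ 5.14

For a purely resistive load, VSWR = R_L/Z_0 or Z_0/R_L (whichever > 1) = 257/50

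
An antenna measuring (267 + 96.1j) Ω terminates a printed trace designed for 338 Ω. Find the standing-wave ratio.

Γ = (Z_L − Z_0)/(Z_L + Z_0) = (-71 + j96.1)/(605 + j96.1)
|Γ| = 119/613 = 0.195
VSWR = (1 + |Γ|)/(1 − |Γ|) = 1.2/0.805

VSWR ≈ 1.48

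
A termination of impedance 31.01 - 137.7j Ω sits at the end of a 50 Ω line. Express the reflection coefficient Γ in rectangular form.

Γ = (Z_L − Z_0)/(Z_L + Z_0) = (-18.99 − j137.7)/(81.01 − j137.7)

Γ ≈ 0.683 − j0.539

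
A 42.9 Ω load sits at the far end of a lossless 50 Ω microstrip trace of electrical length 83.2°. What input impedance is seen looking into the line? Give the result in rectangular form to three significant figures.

tan(βl) = tan(83.2°) = 8.39
Z_in = Z_0·(Z_L + jZ_0·tanβl)/(Z_0 + jZ_L·tanβl)
     = 50·(42.9 + j419)/(50 + j360)

Z_in ≈ 58 + j2.1 Ω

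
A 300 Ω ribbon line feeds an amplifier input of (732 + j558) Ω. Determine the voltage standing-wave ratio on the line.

VSWR ≈ 4.02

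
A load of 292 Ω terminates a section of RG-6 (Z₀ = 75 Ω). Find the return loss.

Γ = (292 − 75)/(292 + 75) = 0.591
RL = −20·log₁₀|Γ| = −20·log₁₀(0.591)

RL ≈ 4.56 dB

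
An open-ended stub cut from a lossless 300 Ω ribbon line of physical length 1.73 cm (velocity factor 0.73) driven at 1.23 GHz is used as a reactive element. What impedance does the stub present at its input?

Z_in ≈ −j429 Ω

λ = v/f = 0.73·c / 1.23 GHz = 0.178 m
βl = 2π·l/λ = 2π × 0.0972 = 35°
tan(βl) = 0.7
For an open-ended stub, Z_in = −jZ_0·cot(βl) = −jZ_0/tan(βl)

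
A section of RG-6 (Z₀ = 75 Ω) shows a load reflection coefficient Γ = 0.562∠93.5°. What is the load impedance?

Z_L = Z_0·(1 + Γ)/(1 − Γ) = 75·(0.966 + j0.561)/(1.03 − j0.561)

Z_L ≈ 37.1 + j60.8 Ω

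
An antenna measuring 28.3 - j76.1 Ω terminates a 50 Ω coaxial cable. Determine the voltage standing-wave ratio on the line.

Γ = (Z_L − Z_0)/(Z_L + Z_0) = (-21.7 − j76.1)/(78.3 − j76.1)
|Γ| = 79.1/109 = 0.725
VSWR = (1 + |Γ|)/(1 − |Γ|) = 1.72/0.275

VSWR ≈ 6.27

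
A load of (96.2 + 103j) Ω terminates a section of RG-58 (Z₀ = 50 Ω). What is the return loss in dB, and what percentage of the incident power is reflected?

RL ≈ 4 dB; 39.8% of incident power reflected

Γ = (46.2 + j103)/(146.2 + j103), |Γ| = 0.631
RL = −20·log₁₀(0.631) = 4 dB
P_refl/P_inc = |Γ|² = 0.398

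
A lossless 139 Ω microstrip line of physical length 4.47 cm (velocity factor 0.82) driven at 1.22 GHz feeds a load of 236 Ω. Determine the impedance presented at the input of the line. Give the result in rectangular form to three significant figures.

Z_in ≈ 83.6 − j16.1 Ω

λ = v/f = 0.82·c / 1.22 GHz = 0.202 m
βl = 2π·l/λ = 2π × 0.222 = 79.8°
tan(βl) = tan(79.8°) = 5.56
Z_in = Z_0·(Z_L + jZ_0·tanβl)/(Z_0 + jZ_L·tanβl)
     = 139·(236 + j773)/(139 + j1310)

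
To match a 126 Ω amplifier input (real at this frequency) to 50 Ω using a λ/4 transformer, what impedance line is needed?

Z_qwt = √(Z_0·R_L) = √(50 × 126) = √6300

Z_qwt ≈ 79.4 Ω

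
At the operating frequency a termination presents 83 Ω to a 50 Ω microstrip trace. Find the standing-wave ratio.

VSWR ≈ 1.66

Γ = (83 − 50)/(83 + 50) = 0.248
VSWR = (1 + 0.248)/(1 − 0.248)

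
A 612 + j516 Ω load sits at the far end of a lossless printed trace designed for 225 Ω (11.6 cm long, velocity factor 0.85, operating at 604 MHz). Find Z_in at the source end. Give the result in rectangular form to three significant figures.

Z_in ≈ 46.8 − j6.86 Ω

λ = v/f = 0.85·c / 604 MHz = 0.422 m
βl = 2π·l/λ = 2π × 0.275 = 98.9°
tan(βl) = tan(98.9°) = -6.38
Z_in = Z_0·(Z_L + jZ_0·tanβl)/(Z_0 + jZ_L·tanβl)
     = 225·(612 − j919)/(3510 − j3900)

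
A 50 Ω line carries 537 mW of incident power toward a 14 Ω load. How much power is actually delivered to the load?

P_delivered ≈ 367 mW

Γ = (14 − 50)/(14 + 50) = -0.562
|Γ|² = 0.316
P_refl = |Γ|²·P_inc = 170 mW, P_del = (1 − |Γ|²)·P_inc = 367 mW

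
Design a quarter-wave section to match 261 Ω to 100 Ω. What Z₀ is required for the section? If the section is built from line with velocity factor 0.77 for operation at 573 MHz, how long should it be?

Z_qwt = √(Z_0·R_L) = √(100 × 261) = √26100
λ = 0.77·c/f = 0.403 m, so l = λ/4 = 0.101 m

Z_qwt ≈ 162 Ω; length ≈ 10.1 cm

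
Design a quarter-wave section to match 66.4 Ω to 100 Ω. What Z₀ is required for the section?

Z_qwt ≈ 81.5 Ω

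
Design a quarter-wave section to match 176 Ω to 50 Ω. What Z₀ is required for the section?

Z_qwt = √(Z_0·R_L) = √(50 × 176) = √8800

Z_qwt ≈ 93.8 Ω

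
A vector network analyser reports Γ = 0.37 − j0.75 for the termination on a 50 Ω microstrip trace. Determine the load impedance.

Z_L ≈ 15.7 − j78.2 Ω

Z_L = Z_0·(1 + Γ)/(1 − Γ) = 50·(1.37 − j0.75)/(0.63 + j0.75)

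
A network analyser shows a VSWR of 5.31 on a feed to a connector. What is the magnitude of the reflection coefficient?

|Γ| ≈ 0.683

|Γ| = (S − 1)/(S + 1) = (5.31 − 1)/(5.31 + 1) = 4.31/6.31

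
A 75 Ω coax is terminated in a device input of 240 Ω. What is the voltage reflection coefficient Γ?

Γ = (Z_L − Z_0)/(Z_L + Z_0) = (240 − 75)/(240 + 75) = 165/315

Γ = 0.524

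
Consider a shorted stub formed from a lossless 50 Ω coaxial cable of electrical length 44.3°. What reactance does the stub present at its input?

X_in ≈ 48.8 Ω (inductive)

tan(βl) = 0.976
For a shorted stub, Z_in = jZ_0·tan(βl)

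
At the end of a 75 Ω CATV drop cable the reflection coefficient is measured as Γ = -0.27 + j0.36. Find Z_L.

Z_L ≈ 34.3 + j31 Ω

Z_L = Z_0·(1 + Γ)/(1 − Γ) = 75·(0.73 + j0.36)/(1.27 − j0.36)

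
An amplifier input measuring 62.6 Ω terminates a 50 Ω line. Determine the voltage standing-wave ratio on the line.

Γ = (62.6 − 50)/(62.6 + 50) = 0.112
VSWR = (1 + 0.112)/(1 − 0.112)

VSWR ≈ 1.25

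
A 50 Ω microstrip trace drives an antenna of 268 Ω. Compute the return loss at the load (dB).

RL ≈ 3.28 dB

Γ = (268 − 50)/(268 + 50) = 0.686
RL = −20·log₁₀|Γ| = −20·log₁₀(0.686)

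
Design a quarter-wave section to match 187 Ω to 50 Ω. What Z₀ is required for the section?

Z_qwt ≈ 96.7 Ω

Z_qwt = √(Z_0·R_L) = √(50 × 187) = √9350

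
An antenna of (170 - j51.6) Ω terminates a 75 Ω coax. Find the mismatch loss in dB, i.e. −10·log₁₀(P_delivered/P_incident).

mismatch loss ≈ 0.896 dB

Γ = (95 − j51.6)/(245 − j51.6), |Γ| = 0.432
|Γ|² = 0.186, so P_del/P_inc = 1 − |Γ|² = 0.814
ML = −10·log₁₀(1 − |Γ|²)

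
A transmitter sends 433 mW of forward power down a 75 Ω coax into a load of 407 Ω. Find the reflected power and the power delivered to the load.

Γ = (407 − 75)/(407 + 75) = 0.689
|Γ|² = 0.474
P_refl = |Γ|²·P_inc = 205 mW, P_del = (1 − |Γ|²)·P_inc = 228 mW

P_reflected ≈ 205 mW; P_delivered ≈ 228 mW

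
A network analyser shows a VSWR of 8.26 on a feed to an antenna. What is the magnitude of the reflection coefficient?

|Γ| ≈ 0.784

|Γ| = (S − 1)/(S + 1) = (8.26 − 1)/(8.26 + 1) = 7.26/9.26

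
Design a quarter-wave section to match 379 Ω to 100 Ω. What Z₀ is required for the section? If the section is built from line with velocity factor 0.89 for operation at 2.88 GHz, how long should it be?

Z_qwt ≈ 195 Ω; length ≈ 2.32 cm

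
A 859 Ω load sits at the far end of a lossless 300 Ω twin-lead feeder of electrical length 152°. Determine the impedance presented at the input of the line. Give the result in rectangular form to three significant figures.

Z_in ≈ 332 + j346 Ω

tan(βl) = tan(152°) = -0.532
Z_in = Z_0·(Z_L + jZ_0·tanβl)/(Z_0 + jZ_L·tanβl)
     = 300·(859 − j160)/(300 − j457)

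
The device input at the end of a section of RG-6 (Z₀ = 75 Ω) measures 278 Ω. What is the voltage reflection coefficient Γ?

Γ = (Z_L − Z_0)/(Z_L + Z_0) = (278 − 75)/(278 + 75) = 203/353

Γ = 0.575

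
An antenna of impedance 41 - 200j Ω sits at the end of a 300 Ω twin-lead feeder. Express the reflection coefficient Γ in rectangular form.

Γ = (Z_L − Z_0)/(Z_L + Z_0) = (-259 − j200)/(341 − j200)

Γ ≈ -0.309 − j0.768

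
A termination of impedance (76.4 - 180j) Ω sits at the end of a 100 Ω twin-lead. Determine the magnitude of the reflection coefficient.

Γ = (Z_L − Z_0)/(Z_L + Z_0) = (-23.6 − j180)/(176.4 − j180)
|Γ| = 182/252

|Γ| ≈ 0.72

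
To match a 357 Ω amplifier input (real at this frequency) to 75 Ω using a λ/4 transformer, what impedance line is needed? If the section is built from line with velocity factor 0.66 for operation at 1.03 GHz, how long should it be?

Z_qwt ≈ 164 Ω; length ≈ 4.81 cm

Z_qwt = √(Z_0·R_L) = √(75 × 357) = √26780
λ = 0.66·c/f = 0.192 m, so l = λ/4 = 0.0481 m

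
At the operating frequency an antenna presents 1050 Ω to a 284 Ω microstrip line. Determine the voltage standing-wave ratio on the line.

VSWR ≈ 3.7

Γ = (1050 − 284)/(1050 + 284) = 0.574
VSWR = (1 + 0.574)/(1 − 0.574)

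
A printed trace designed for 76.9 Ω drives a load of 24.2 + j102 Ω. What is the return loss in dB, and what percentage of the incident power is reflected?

RL ≈ 1.94 dB; 63.9% of incident power reflected

Γ = (-52.7 + j102)/(101.1 + j102), |Γ| = 0.799
RL = −20·log₁₀(0.799) = 1.94 dB
P_refl/P_inc = |Γ|² = 0.639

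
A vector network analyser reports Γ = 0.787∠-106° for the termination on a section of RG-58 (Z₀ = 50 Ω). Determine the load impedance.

Z_L = Z_0·(1 + Γ)/(1 − Γ) = 50·(0.783 − j0.757)/(1.22 + j0.757)

Z_L ≈ 9.27 − j36.8 Ω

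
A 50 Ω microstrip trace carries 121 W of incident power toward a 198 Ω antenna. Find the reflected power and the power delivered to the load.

Γ = (198 − 50)/(198 + 50) = 0.597
|Γ|² = 0.356
P_refl = |Γ|²·P_inc = 43.1 W, P_del = (1 − |Γ|²)·P_inc = 77.9 W

P_reflected ≈ 43.1 W; P_delivered ≈ 77.9 W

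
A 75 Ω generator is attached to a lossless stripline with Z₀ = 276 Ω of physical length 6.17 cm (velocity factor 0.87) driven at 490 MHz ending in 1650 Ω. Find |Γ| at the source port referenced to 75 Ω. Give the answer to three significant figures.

|Γ| ≈ 0.859

λ = v/f = 0.87·c / 490 MHz = 0.533 m
βl = 2π·l/λ = 2π × 0.116 = 41.7°
tan(βl) = 0.891
Z_in = Z_0·(Z_L + jZ_0·tanβl)/(Z_0 + jZ_L·tanβl) = 101 − j291 Ω
Γ_s = (Z_in − Z_s)/(Z_in + Z_s) = (25.8 − j291)/(176 − j291), |Γ_s| = 0.859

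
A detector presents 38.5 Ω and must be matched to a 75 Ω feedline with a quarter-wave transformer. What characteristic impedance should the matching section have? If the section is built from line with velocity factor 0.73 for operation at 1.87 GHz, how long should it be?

Z_qwt ≈ 53.7 Ω; length ≈ 2.93 cm

Z_qwt = √(Z_0·R_L) = √(75 × 38.5) = √2888
λ = 0.73·c/f = 0.117 m, so l = λ/4 = 0.0293 m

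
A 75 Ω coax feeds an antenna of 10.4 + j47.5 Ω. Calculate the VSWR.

VSWR ≈ 10.1

Γ = (Z_L − Z_0)/(Z_L + Z_0) = (-64.6 + j47.5)/(85.4 + j47.5)
|Γ| = 80.2/97.7 = 0.821
VSWR = (1 + |Γ|)/(1 − |Γ|) = 1.82/0.179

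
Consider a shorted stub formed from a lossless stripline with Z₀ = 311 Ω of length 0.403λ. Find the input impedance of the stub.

βl = 2π × 0.403 = 145°
tan(βl) = -0.698
For a shorted stub, Z_in = jZ_0·tan(βl)

Z_in ≈ −j217 Ω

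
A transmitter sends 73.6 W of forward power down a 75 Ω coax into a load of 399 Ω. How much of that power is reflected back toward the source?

Γ = (399 − 75)/(399 + 75) = 0.684
|Γ|² = 0.467
P_refl = |Γ|²·P_inc = 34.4 W, P_del = (1 − |Γ|²)·P_inc = 39.2 W

P_reflected ≈ 34.4 W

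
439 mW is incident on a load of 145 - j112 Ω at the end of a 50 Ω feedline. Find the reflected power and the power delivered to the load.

|Γ| = |(95 − j112)/(195 − j112)| = 0.653
|Γ|² = 0.427
P_refl = |Γ|²·P_inc = 187 mW, P_del = (1 − |Γ|²)·P_inc = 252 mW

P_reflected ≈ 187 mW; P_delivered ≈ 252 mW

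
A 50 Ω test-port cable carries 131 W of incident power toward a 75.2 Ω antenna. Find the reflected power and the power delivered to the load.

P_reflected ≈ 5.31 W; P_delivered ≈ 126 W

Γ = (75.2 − 50)/(75.2 + 50) = 0.201
|Γ|² = 0.0405
P_refl = |Γ|²·P_inc = 5.31 W, P_del = (1 − |Γ|²)·P_inc = 126 W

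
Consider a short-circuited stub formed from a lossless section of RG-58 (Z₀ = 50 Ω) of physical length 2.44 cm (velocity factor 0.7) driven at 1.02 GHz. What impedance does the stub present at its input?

λ = v/f = 0.7·c / 1.02 GHz = 0.206 m
βl = 2π·l/λ = 2π × 0.119 = 42.7°
tan(βl) = 0.922
For a short-circuited stub, Z_in = jZ_0·tan(βl)

Z_in ≈ +j46.1 Ω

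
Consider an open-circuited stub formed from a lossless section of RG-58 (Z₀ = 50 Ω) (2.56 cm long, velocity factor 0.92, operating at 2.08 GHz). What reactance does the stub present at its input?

λ = v/f = 0.92·c / 2.08 GHz = 0.133 m
βl = 2π·l/λ = 2π × 0.193 = 69.5°
tan(βl) = 2.67
For an open-circuited stub, Z_in = −jZ_0·cot(βl) = −jZ_0/tan(βl)

X_in ≈ -18.7 Ω (capacitive)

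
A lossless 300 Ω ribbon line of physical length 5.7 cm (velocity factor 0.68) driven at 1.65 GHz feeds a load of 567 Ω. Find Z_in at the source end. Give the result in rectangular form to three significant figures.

Z_in ≈ 493 + j158 Ω

λ = v/f = 0.68·c / 1.65 GHz = 0.124 m
βl = 2π·l/λ = 2π × 0.461 = 166°
tan(βl) = tan(166°) = -0.25
Z_in = Z_0·(Z_L + jZ_0·tanβl)/(Z_0 + jZ_L·tanβl)
     = 300·(567 − j75)/(300 − j142)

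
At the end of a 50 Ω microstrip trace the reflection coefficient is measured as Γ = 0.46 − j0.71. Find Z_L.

Z_L ≈ 17.9 − j89.2 Ω

Z_L = Z_0·(1 + Γ)/(1 − Γ) = 50·(1.46 − j0.71)/(0.54 + j0.71)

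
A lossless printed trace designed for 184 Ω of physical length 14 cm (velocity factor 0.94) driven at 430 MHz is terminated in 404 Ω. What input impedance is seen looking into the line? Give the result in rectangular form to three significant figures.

Z_in ≈ 87.4 − j33.7 Ω

λ = v/f = 0.94·c / 430 MHz = 0.656 m
βl = 2π·l/λ = 2π × 0.213 = 76.9°
tan(βl) = tan(76.9°) = 4.28
Z_in = Z_0·(Z_L + jZ_0·tanβl)/(Z_0 + jZ_L·tanβl)
     = 184·(404 + j788)/(184 + j1730)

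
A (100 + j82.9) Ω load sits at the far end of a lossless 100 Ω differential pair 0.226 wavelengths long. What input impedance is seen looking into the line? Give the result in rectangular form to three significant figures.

Z_in ≈ 70.2 − j62.7 Ω

βl = 2π × 0.226 = 81.4°
tan(βl) = tan(81.4°) = 6.58
Z_in = Z_0·(Z_L + jZ_0·tanβl)/(Z_0 + jZ_L·tanβl)
     = 100·(100 + j741)/(-446 + j658)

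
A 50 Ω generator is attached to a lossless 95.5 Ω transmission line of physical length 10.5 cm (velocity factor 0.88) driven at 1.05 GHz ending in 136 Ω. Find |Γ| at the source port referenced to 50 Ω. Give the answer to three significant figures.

|Γ| ≈ 0.417

λ = v/f = 0.88·c / 1.05 GHz = 0.251 m
βl = 2π·l/λ = 2π × 0.418 = 150°
tan(βl) = -0.569
Z_in = Z_0·(Z_L + jZ_0·tanβl)/(Z_0 + jZ_L·tanβl) = 109 + j33.7 Ω
Γ_s = (Z_in − Z_s)/(Z_in + Z_s) = (58.7 + j33.7)/(159 + j33.7), |Γ_s| = 0.417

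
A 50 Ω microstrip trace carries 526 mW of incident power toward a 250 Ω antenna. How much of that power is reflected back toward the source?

Γ = (250 − 50)/(250 + 50) = 0.667
|Γ|² = 0.444
P_refl = |Γ|²·P_inc = 234 mW, P_del = (1 − |Γ|²)·P_inc = 292 mW

P_reflected ≈ 234 mW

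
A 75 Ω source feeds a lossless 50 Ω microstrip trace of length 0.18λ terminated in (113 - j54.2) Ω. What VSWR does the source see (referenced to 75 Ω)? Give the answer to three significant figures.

VSWR ≈ 4.18

βl = 2π × 0.18 = 64.8°
tan(βl) = 2.13
Z_in = Z_0·(Z_L + jZ_0·tanβl)/(Z_0 + jZ_L·tanβl) = 18.3 − j10.9 Ω
Γ_s = (Z_in − Z_s)/(Z_in + Z_s) = (-56.7 − j10.9)/(93.3 − j10.9), |Γ_s| = 0.614
VSWR = (1 + |Γ_s|)/(1 − |Γ_s|)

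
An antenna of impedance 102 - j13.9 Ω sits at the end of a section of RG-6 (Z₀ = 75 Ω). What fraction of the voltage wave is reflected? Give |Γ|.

Γ = (Z_L − Z_0)/(Z_L + Z_0) = (27 − j13.9)/(177 − j13.9)
|Γ| = 30.4/178

|Γ| ≈ 0.171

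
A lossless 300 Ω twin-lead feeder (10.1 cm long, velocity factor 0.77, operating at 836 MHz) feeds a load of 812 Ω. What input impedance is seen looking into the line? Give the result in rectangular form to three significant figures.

λ = v/f = 0.77·c / 836 MHz = 0.276 m
βl = 2π·l/λ = 2π × 0.366 = 132°
tan(βl) = tan(132°) = -1.13
Z_in = Z_0·(Z_L + jZ_0·tanβl)/(Z_0 + jZ_L·tanβl)
     = 300·(812 − j338)/(300 − j915)

Z_in ≈ 179 + j208 Ω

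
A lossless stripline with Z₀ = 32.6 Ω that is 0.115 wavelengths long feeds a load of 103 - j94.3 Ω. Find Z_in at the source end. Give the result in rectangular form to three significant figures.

Z_in ≈ 8.99 − j25.5 Ω

βl = 2π × 0.115 = 41.4°
tan(βl) = tan(41.4°) = 0.882
Z_in = Z_0·(Z_L + jZ_0·tanβl)/(Z_0 + jZ_L·tanβl)
     = 32.6·(103 − j65.6)/(116 + j90.8)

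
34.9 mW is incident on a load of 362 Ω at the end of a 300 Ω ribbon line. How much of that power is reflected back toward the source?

P_reflected ≈ 0.306 mW

Γ = (362 − 300)/(362 + 300) = 0.0937
|Γ|² = 0.00877
P_refl = |Γ|²·P_inc = 0.306 mW, P_del = (1 − |Γ|²)·P_inc = 34.6 mW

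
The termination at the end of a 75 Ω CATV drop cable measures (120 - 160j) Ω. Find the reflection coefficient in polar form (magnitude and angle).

Γ ≈ 0.659 ∠ -34.9°

Γ = (Z_L − Z_0)/(Z_L + Z_0) = (45 − j160)/(195 − j160)
|Γ| = 166/252 = 0.659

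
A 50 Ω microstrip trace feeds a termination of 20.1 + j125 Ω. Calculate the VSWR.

VSWR ≈ 18.4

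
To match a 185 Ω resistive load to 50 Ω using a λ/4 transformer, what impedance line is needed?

Z_qwt ≈ 96.2 Ω

Z_qwt = √(Z_0·R_L) = √(50 × 185) = √9250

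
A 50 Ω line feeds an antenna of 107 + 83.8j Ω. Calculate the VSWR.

Γ = (Z_L − Z_0)/(Z_L + Z_0) = (57 + j83.8)/(157 + j83.8)
|Γ| = 101/178 = 0.569
VSWR = (1 + |Γ|)/(1 − |Γ|) = 1.57/0.431

VSWR ≈ 3.65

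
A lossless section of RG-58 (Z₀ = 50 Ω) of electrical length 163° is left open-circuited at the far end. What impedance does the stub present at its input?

Z_in ≈ +j164 Ω

tan(βl) = -0.306
For an open-circuited stub, Z_in = −jZ_0·cot(βl) = −jZ_0/tan(βl)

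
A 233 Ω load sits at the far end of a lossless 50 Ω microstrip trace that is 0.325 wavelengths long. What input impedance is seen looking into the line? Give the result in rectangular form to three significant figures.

Z_in ≈ 13.4 + j24 Ω

βl = 2π × 0.325 = 117°
tan(βl) = tan(117°) = -1.96
Z_in = Z_0·(Z_L + jZ_0·tanβl)/(Z_0 + jZ_L·tanβl)
     = 50·(233 − j98.1)/(50 − j457)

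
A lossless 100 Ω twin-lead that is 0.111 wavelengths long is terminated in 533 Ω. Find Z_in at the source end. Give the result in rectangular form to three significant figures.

Z_in ≈ 43.3 − j110 Ω

βl = 2π × 0.111 = 40°
tan(βl) = tan(40°) = 0.838
Z_in = Z_0·(Z_L + jZ_0·tanβl)/(Z_0 + jZ_L·tanβl)
     = 100·(533 + j83.8)/(100 + j447)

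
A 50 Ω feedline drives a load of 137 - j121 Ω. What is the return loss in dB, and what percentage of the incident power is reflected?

Γ = (87 − j121)/(187 − j121), |Γ| = 0.669
RL = −20·log₁₀(0.669) = 3.49 dB
P_refl/P_inc = |Γ|² = 0.448

RL ≈ 3.49 dB; 44.8% of incident power reflected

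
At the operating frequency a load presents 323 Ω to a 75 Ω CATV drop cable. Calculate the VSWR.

Γ = (323 − 75)/(323 + 75) = 0.623
VSWR = (1 + 0.623)/(1 − 0.623)

VSWR ≈ 4.31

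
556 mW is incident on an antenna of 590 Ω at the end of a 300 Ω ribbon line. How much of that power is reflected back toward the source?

Γ = (590 − 300)/(590 + 300) = 0.326
|Γ|² = 0.106
P_refl = |Γ|²·P_inc = 59 mW, P_del = (1 − |Γ|²)·P_inc = 497 mW

P_reflected ≈ 59 mW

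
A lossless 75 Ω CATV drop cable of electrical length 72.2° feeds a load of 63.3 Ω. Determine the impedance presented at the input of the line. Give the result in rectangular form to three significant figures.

tan(βl) = tan(72.2°) = 3.11
Z_in = Z_0·(Z_L + jZ_0·tanβl)/(Z_0 + jZ_L·tanβl)
     = 75·(63.3 + j234)/(75 + j197)

Z_in ≈ 85.6 + j8.49 Ω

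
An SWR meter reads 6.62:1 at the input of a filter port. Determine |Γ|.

|Γ| ≈ 0.738

|Γ| = (S − 1)/(S + 1) = (6.62 − 1)/(6.62 + 1) = 5.62/7.62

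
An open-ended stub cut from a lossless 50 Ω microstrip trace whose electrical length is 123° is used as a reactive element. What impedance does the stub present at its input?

tan(βl) = -1.54
For an open-ended stub, Z_in = −jZ_0·cot(βl) = −jZ_0/tan(βl)

Z_in ≈ +j32.5 Ω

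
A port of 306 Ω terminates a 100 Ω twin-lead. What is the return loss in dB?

RL ≈ 5.89 dB

Γ = (306 − 100)/(306 + 100) = 0.507
RL = −20·log₁₀|Γ| = −20·log₁₀(0.507)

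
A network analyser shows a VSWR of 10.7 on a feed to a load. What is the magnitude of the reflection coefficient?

|Γ| = (S − 1)/(S + 1) = (10.7 − 1)/(10.7 + 1) = 9.7/11.7

|Γ| ≈ 0.829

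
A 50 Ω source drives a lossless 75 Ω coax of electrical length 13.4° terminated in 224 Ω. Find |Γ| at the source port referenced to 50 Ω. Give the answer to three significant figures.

|Γ| ≈ 0.627

tan(βl) = 0.238
Z_in = Z_0·(Z_L + jZ_0·tanβl)/(Z_0 + jZ_L·tanβl) = 157 − j94 Ω
Γ_s = (Z_in − Z_s)/(Z_in + Z_s) = (107 − j94)/(207 − j94), |Γ_s| = 0.627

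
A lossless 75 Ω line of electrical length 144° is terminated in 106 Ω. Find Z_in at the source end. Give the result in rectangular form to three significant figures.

Z_in ≈ 78.8 + j26.5 Ω

tan(βl) = tan(144°) = -0.727
Z_in = Z_0·(Z_L + jZ_0·tanβl)/(Z_0 + jZ_L·tanβl)
     = 75·(106 − j54.5)/(75 − j77)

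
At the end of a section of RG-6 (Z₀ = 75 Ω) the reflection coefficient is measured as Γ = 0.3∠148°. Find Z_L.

Z_L = Z_0·(1 + Γ)/(1 − Γ) = 75·(0.746 + j0.159)/(1.25 − j0.159)

Z_L ≈ 42.7 + j14.9 Ω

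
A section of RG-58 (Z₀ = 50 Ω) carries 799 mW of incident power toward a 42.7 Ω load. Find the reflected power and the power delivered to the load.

P_reflected ≈ 4.95 mW; P_delivered ≈ 794 mW

Γ = (42.7 − 50)/(42.7 + 50) = -0.0787
|Γ|² = 0.0062
P_refl = |Γ|²·P_inc = 4.95 mW, P_del = (1 − |Γ|²)·P_inc = 794 mW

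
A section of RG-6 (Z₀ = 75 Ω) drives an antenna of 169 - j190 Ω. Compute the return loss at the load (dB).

RL ≈ 3.28 dB

Γ = (94 − j190)/(244 − j190), |Γ| = 0.685
RL = −20·log₁₀|Γ| = −20·log₁₀(0.685)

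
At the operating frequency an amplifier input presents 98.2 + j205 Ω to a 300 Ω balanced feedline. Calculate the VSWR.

Γ = (Z_L − Z_0)/(Z_L + Z_0) = (-201.8 + j205)/(398.2 + j205)
|Γ| = 288/448 = 0.642
VSWR = (1 + |Γ|)/(1 − |Γ|) = 1.64/0.358

VSWR ≈ 4.59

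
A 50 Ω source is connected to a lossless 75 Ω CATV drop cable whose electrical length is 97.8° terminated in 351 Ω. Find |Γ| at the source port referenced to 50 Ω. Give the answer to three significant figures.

|Γ| ≈ 0.523

tan(βl) = -7.3
Z_in = Z_0·(Z_L + jZ_0·tanβl)/(Z_0 + jZ_L·tanβl) = 16.3 + j9.8 Ω
Γ_s = (Z_in − Z_s)/(Z_in + Z_s) = (-33.7 + j9.8)/(66.3 + j9.8), |Γ_s| = 0.523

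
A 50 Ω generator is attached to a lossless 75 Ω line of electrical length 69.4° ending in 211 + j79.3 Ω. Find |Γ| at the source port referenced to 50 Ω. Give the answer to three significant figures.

|Γ| ≈ 0.476

tan(βl) = 2.66
Z_in = Z_0·(Z_L + jZ_0·tanβl)/(Z_0 + jZ_L·tanβl) = 28.7 − j35.2 Ω
Γ_s = (Z_in − Z_s)/(Z_in + Z_s) = (-21.3 − j35.2)/(78.7 − j35.2), |Γ_s| = 0.476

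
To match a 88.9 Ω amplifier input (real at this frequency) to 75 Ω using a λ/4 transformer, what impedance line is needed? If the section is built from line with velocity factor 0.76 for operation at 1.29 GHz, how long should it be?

Z_qwt = √(Z_0·R_L) = √(75 × 88.9) = √6668
λ = 0.76·c/f = 0.177 m, so l = λ/4 = 0.0442 m

Z_qwt ≈ 81.7 Ω; length ≈ 4.42 cm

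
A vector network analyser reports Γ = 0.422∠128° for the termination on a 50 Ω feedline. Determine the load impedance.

Z_L ≈ 24.2 + j19.6 Ω

Z_L = Z_0·(1 + Γ)/(1 − Γ) = 50·(0.74 + j0.333)/(1.26 − j0.333)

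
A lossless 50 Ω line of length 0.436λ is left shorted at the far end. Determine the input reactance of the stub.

βl = 2π × 0.436 = 157°
tan(βl) = -0.425
For a shorted stub, Z_in = jZ_0·tan(βl)

X_in ≈ -21.3 Ω (capacitive)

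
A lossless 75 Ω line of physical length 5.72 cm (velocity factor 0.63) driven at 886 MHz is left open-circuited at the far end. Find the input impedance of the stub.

Z_in ≈ +j8.59 Ω

λ = v/f = 0.63·c / 886 MHz = 0.213 m
βl = 2π·l/λ = 2π × 0.268 = 96.5°
tan(βl) = -8.73
For an open-circuited stub, Z_in = −jZ_0·cot(βl) = −jZ_0/tan(βl)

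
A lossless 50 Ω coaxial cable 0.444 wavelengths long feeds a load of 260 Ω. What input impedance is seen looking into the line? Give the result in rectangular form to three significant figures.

Z_in ≈ 63.5 + j103 Ω

βl = 2π × 0.444 = 160°
tan(βl) = tan(160°) = -0.367
Z_in = Z_0·(Z_L + jZ_0·tanβl)/(Z_0 + jZ_L·tanβl)
     = 50·(260 − j18.4)/(50 − j95.5)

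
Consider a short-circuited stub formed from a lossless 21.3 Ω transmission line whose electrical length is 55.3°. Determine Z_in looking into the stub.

tan(βl) = 1.44
For a short-circuited stub, Z_in = jZ_0·tan(βl)

Z_in ≈ +j30.8 Ω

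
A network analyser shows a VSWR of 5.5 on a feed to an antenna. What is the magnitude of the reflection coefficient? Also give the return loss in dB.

|Γ| ≈ 0.692; return loss ≈ 3.19 dB

|Γ| = (S − 1)/(S + 1) = (5.5 − 1)/(5.5 + 1) = 4.5/6.5
RL = −20·log₁₀|Γ| = −20·log₁₀(0.692)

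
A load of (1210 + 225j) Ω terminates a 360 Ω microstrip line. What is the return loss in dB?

RL ≈ 5.12 dB

Γ = (850 + j225)/(1570 + j225), |Γ| = 0.554
RL = −20·log₁₀|Γ| = −20·log₁₀(0.554)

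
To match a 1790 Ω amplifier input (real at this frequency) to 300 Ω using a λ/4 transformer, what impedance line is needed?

Z_qwt ≈ 733 Ω

Z_qwt = √(Z_0·R_L) = √(300 × 1790) = √537000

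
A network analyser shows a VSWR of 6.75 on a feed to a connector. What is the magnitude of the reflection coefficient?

|Γ| = (S − 1)/(S + 1) = (6.75 − 1)/(6.75 + 1) = 5.75/7.75

|Γ| ≈ 0.742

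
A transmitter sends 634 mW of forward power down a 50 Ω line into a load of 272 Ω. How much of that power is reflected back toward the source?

Γ = (272 − 50)/(272 + 50) = 0.689
|Γ|² = 0.475
P_refl = |Γ|²·P_inc = 301 mW, P_del = (1 − |Γ|²)·P_inc = 333 mW

P_reflected ≈ 301 mW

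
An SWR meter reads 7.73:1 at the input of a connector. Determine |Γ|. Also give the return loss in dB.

|Γ| = (S − 1)/(S + 1) = (7.73 − 1)/(7.73 + 1) = 6.73/8.73
RL = −20·log₁₀|Γ| = −20·log₁₀(0.771)

|Γ| ≈ 0.771; return loss ≈ 2.26 dB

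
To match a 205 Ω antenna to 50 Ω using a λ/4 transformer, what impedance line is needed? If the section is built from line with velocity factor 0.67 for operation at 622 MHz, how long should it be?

Z_qwt = √(Z_0·R_L) = √(50 × 205) = √10250
λ = 0.67·c/f = 0.323 m, so l = λ/4 = 0.0808 m

Z_qwt ≈ 101 Ω; length ≈ 8.08 cm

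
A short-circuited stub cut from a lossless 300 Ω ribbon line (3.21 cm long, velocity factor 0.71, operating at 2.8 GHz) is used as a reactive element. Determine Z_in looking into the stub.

λ = v/f = 0.71·c / 2.8 GHz = 0.0761 m
βl = 2π·l/λ = 2π × 0.422 = 152°
tan(βl) = -0.534
For a short-circuited stub, Z_in = jZ_0·tan(βl)

Z_in ≈ −j160 Ω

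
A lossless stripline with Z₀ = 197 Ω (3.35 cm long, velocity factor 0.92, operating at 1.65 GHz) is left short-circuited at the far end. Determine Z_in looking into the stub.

λ = v/f = 0.92·c / 1.65 GHz = 0.167 m
βl = 2π·l/λ = 2π × 0.2 = 72.1°
tan(βl) = 3.1
For a short-circuited stub, Z_in = jZ_0·tan(βl)

Z_in ≈ +j610 Ω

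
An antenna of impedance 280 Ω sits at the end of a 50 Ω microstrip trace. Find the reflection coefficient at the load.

Γ = (Z_L − Z_0)/(Z_L + Z_0) = (280 − 50)/(280 + 50) = 230/330

Γ = 0.697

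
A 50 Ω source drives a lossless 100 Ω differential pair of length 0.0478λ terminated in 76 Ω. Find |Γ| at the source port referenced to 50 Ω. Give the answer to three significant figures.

|Γ| ≈ 0.243

βl = 2π × 0.0478 = 17.2°
tan(βl) = 0.31
Z_in = Z_0·(Z_L + jZ_0·tanβl)/(Z_0 + jZ_L·tanβl) = 78.9 + j12.4 Ω
Γ_s = (Z_in − Z_s)/(Z_in + Z_s) = (28.9 + j12.4)/(129 + j12.4), |Γ_s| = 0.243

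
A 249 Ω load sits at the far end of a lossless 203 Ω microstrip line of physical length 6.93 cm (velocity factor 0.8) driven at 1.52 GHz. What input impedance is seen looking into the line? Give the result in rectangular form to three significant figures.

λ = v/f = 0.8·c / 1.52 GHz = 0.158 m
βl = 2π·l/λ = 2π × 0.439 = 158°
tan(βl) = tan(158°) = -0.404
Z_in = Z_0·(Z_L + jZ_0·tanβl)/(Z_0 + jZ_L·tanβl)
     = 203·(249 − j82)/(203 − j101)

Z_in ≈ 233 + j33.2 Ω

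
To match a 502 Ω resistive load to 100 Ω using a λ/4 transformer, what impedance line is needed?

Z_qwt ≈ 224 Ω

Z_qwt = √(Z_0·R_L) = √(100 × 502) = √50200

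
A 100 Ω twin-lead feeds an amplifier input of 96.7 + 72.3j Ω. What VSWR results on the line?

Γ = (Z_L − Z_0)/(Z_L + Z_0) = (-3.3 + j72.3)/(196.7 + j72.3)
|Γ| = 72.4/210 = 0.345
VSWR = (1 + |Γ|)/(1 − |Γ|) = 1.35/0.655

VSWR ≈ 2.06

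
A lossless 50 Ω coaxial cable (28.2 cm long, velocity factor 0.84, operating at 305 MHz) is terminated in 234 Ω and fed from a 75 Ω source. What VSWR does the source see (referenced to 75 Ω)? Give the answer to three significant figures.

VSWR ≈ 5.9

λ = v/f = 0.84·c / 305 MHz = 0.826 m
βl = 2π·l/λ = 2π × 0.341 = 123°
tan(βl) = -1.55
Z_in = Z_0·(Z_L + jZ_0·tanβl)/(Z_0 + jZ_L·tanβl) = 14.9 + j30.3 Ω
Γ_s = (Z_in − Z_s)/(Z_in + Z_s) = (-60.1 + j30.3)/(89.9 + j30.3), |Γ_s| = 0.71
VSWR = (1 + |Γ_s|)/(1 − |Γ_s|)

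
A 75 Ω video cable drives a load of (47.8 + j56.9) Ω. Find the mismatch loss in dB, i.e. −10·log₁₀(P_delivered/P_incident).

Γ = (-27.2 + j56.9)/(122.8 + j56.9), |Γ| = 0.466
|Γ|² = 0.217, so P_del/P_inc = 1 − |Γ|² = 0.783
ML = −10·log₁₀(1 − |Γ|²)

mismatch loss ≈ 1.06 dB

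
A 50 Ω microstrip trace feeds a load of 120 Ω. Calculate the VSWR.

VSWR ≈ 2.4

For a purely resistive load, VSWR = R_L/Z_0 or Z_0/R_L (whichever > 1) = 120/50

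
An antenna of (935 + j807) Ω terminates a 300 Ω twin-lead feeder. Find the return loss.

RL ≈ 3.15 dB

Γ = (635 + j807)/(1235 + j807), |Γ| = 0.696
RL = −20·log₁₀|Γ| = −20·log₁₀(0.696)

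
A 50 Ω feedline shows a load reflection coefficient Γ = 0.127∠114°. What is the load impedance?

Z_L = Z_0·(1 + Γ)/(1 − Γ) = 50·(0.948 + j0.116)/(1.05 − j0.116)

Z_L ≈ 43.9 + j10.4 Ω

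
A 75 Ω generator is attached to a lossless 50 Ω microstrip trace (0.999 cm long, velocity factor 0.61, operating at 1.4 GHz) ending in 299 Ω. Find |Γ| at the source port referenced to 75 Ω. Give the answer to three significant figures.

λ = v/f = 0.61·c / 1.4 GHz = 0.131 m
βl = 2π·l/λ = 2π × 0.0764 = 27.5°
tan(βl) = 0.521
Z_in = Z_0·(Z_L + jZ_0·tanβl)/(Z_0 + jZ_L·tanβl) = 35.5 − j84.6 Ω
Γ_s = (Z_in − Z_s)/(Z_in + Z_s) = (-39.5 − j84.6)/(111 − j84.6), |Γ_s| = 0.671

|Γ| ≈ 0.671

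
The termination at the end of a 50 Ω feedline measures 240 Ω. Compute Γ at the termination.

Γ = (Z_L − Z_0)/(Z_L + Z_0) = (240 − 50)/(240 + 50) = 190/290

Γ = 0.655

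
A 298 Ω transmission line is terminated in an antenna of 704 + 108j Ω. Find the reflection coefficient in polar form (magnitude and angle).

Γ = (Z_L − Z_0)/(Z_L + Z_0) = (406 + j108)/(1002 + j108)
|Γ| = 420/1010 = 0.417

Γ ≈ 0.417 ∠ 8.74°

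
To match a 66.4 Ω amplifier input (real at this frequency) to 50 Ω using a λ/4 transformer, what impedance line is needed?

Z_qwt = √(Z_0·R_L) = √(50 × 66.4) = √3320

Z_qwt ≈ 57.6 Ω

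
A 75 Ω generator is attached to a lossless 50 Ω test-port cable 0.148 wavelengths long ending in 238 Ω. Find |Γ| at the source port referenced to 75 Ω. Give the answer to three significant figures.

βl = 2π × 0.148 = 53.3°
tan(βl) = 1.34
Z_in = Z_0·(Z_L + jZ_0·tanβl)/(Z_0 + jZ_L·tanβl) = 16 − j34.8 Ω
Γ_s = (Z_in − Z_s)/(Z_in + Z_s) = (-59 − j34.8)/(91 − j34.8), |Γ_s| = 0.704

|Γ| ≈ 0.704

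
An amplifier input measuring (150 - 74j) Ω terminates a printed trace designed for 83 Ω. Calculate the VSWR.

Γ = (Z_L − Z_0)/(Z_L + Z_0) = (67 − j74)/(233 − j74)
|Γ| = 99.8/244 = 0.408
VSWR = (1 + |Γ|)/(1 − |Γ|) = 1.41/0.592

VSWR ≈ 2.38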